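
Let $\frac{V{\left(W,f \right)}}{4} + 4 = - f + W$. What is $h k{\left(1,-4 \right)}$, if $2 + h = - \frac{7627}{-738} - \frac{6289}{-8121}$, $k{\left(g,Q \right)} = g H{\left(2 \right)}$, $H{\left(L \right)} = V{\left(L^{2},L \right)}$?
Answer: $- \frac{72791404}{998883} \approx -72.873$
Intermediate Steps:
$V{\left(W,f \right)} = -16 - 4 f + 4 W$ ($V{\left(W,f \right)} = -16 + 4 \left(- f + W\right) = -16 + 4 \left(W - f\right) = -16 + \left(- 4 f + 4 W\right) = -16 - 4 f + 4 W$)
$H{\left(L \right)} = -16 - 4 L + 4 L^{2}$
$k{\left(g,Q \right)} = - 8 g$ ($k{\left(g,Q \right)} = g \left(-16 - 8 + 4 \cdot 2^{2}\right) = g \left(-16 - 8 + 4 \cdot 4\right) = g \left(-16 - 8 + 16\right) = g \left(-8\right) = - 8 g$)
$h = \frac{18197851}{1997766}$ ($h = -2 - \left(- \frac{7627}{738} - \frac{6289}{8121}\right) = -2 - - \frac{22193383}{1997766} = -2 + \left(\frac{7627}{738} + \frac{6289}{8121}\right) = -2 + \frac{22193383}{1997766} = \frac{18197851}{1997766} \approx 9.1091$)
$h k{\left(1,-4 \right)} = \frac{18197851 \left(\left(-8\right) 1\right)}{1997766} = \frac{18197851}{1997766} \left(-8\right) = - \frac{72791404}{998883}$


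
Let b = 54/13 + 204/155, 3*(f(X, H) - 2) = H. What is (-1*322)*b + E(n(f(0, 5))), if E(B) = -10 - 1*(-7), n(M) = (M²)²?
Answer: -3555129/2015 ≈ -1764.3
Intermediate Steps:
f(X, H) = 2 + H/3
b = 11022/2015 (b = 54*(1/13) + 204*(1/155) = 54/13 + 204/155 = 11022/2015 ≈ 5.4700)
n(M) = M⁴
E(B) = -3 (E(B) = -10 + 7 = -3)
(-1*322)*b + E(n(f(0, 5))) = -1*322*(11022/2015) - 3 = -322*11022/2015 - 3 = -3549084/2015 - 3 = -3555129/2015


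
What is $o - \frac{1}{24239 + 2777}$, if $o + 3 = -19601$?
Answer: $- \frac{529621665}{27016} \approx -19604.0$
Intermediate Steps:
$o = -19604$ ($o = -3 - 19601 = -19604$)
$o - \frac{1}{24239 + 2777} = -19604 - \frac{1}{24239 + 2777} = -19604 - \frac{1}{27016} = - \frac{529621665}{27016}$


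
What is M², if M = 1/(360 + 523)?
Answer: 1/779689 ≈ 1.2826e-6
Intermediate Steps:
M = 1/883 ≈ 0.0011325
M² = (1/883)² = 1/779689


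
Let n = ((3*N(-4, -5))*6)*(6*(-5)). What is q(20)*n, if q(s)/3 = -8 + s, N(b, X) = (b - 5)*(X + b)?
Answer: -1574640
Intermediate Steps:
N(b, X) = (-5 + b)*(X + b)
q(s) = -24 + 3*s (q(s) = 3*(-8 + s) = -24 + 3*s)
n = -43740 (n = ((3*((-4)² - 5*(-5) - 5*(-4) - 5*(-4)))*6)*(6*(-5)) = ((3*(16 + 25 + 20 + 20))*6)*(-30) = ((3*81)*6)*(-30) = (243*6)*(-30) = 1458*(-30) = -43740)
q(20)*n = (-24 + 3*20)*(-43740) = (-24 + 60)*(-43740) = 36*(-43740) = -1574640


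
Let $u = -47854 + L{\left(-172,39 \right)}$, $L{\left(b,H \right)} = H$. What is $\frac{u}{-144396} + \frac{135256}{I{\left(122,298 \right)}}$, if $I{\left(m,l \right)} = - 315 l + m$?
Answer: $- \frac{3761966189}{3384209052} \approx -1.1116$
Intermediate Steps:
$I{\left(m,l \right)} = m - 315 l$
$u = -47815$ ($u = -47854 + 39 = -47815$)
$\frac{u}{-144396} + \frac{135256}{I{\left(122,298 \right)}} = - \frac{47815}{-144396} + \frac{135256}{122 - 93870} = \left(-47815\right) \left(- \frac{1}{144396}\right) + \frac{135256}{122 - 93870} = \frac{47815}{144396} + \frac{135256}{-93748} = \frac{47815}{144396} + 135256 \left(- \frac{1}{93748}\right) = \frac{47815}{144396} - \frac{33814}{23437} = - \frac{3761966189}{3384209052}$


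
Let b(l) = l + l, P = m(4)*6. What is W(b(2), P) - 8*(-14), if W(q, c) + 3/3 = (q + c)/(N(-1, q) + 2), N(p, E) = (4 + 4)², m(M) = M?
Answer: 3677/33 ≈ 111.42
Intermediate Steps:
N(p, E) = 64 (N(p, E) = 8² = 64)
P = 24 (P = 4*6 = 24)
b(l) = 2*l
W(q, c) = -1 + c/66 + q/66 (W(q, c) = -1 + (q + c)/(64 + 2) = -1 + (c + q)/66 = -1 + (c + q)*(1/66) = -1 + (c/66 + q/66) = -1 + c/66 + q/66)
W(b(2), P) - 8*(-14) = (-1 + (1/66)*24 + (2*2)/66) - 8*(-14) = (-1 + 4/11 + (1/66)*4) + 112 = (-1 + 4/11 + 2/33) + 112 = -19/33 + 112 = 3677/33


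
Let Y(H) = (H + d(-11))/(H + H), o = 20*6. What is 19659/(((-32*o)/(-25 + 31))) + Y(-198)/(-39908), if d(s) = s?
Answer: -1765241347/57467520 ≈ -30.717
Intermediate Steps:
o = 120
Y(H) = (-11 + H)/(2*H) (Y(H) = (H - 11)/(H + H) = (-11 + H)/((2*H)) = (-11 + H)*(1/(2*H)) = (-11 + H)/(2*H))
19659/(((-32*o)/(-25 + 31))) + Y(-198)/(-39908) = 19659/(((-32*120)/(-25 + 31))) + ((½)*(-11 - 198)/(-198))/(-39908) = 19659/((-3840/6)) + ((½)*(-1/198)*(-209))*(-1/39908) = 19659/((-3840*⅙)) + (19/36)*(-1/39908) = 19659/(-640) - 19/1436688 = 19659*(-1/640) - 19/1436688 = -19659/640 - 19/1436688 = -1765241347/57467520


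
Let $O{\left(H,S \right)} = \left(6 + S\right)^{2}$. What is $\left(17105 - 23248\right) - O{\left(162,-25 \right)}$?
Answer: $-6504$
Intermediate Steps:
$\left(17105 - 23248\right) - O{\left(162,-25 \right)} = \left(17105 - 23248\right) - \left(6 - 25\right)^{2} = -6143 - \left(-19\right)^{2} = -6143 - 361 = -6504$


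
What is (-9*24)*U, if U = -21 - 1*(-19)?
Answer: 432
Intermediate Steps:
U = -2 (U = -21 + 19 = -2)
(-9*24)*U = -9*24*(-2) = -216*(-2) = 432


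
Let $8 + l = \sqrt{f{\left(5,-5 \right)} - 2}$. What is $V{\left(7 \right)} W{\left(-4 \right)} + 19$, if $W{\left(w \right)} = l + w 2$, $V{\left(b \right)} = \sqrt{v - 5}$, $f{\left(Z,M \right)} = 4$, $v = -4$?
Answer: $19 + 3 i \left(-16 + \sqrt{2}\right) \approx 19.0 - 43.757 i$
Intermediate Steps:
$l = -8 + \sqrt{2}$ ($l = -8 + \sqrt{4 - 2} = -8 + \sqrt{2} \approx -6.5858$)
$V{\left(b \right)} = 3 i$ ($V{\left(b \right)} = \sqrt{-4 - 5} = \sqrt{-9} = 3 i$)
$W{\left(w \right)} = -8 + \sqrt{2} + 2 w$ ($W{\left(w \right)} = \left(-8 + \sqrt{2}\right) + w 2 = \left(-8 + \sqrt{2}\right) + 2 w = -8 + \sqrt{2} + 2 w$)
$V{\left(7 \right)} W{\left(-4 \right)} + 19 = 3 i \left(-8 + \sqrt{2} + 2 \left(-4\right)\right) + 19 = 3 i \left(-8 + \sqrt{2} - 8\right) + 19 = 3 i \left(-16 + \sqrt{2}\right) + 19 = 19 + 3 i \left(-16 + \sqrt{2}\right)$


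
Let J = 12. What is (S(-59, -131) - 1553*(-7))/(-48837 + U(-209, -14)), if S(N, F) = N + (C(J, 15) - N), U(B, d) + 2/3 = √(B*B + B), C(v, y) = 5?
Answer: -4780426164/21465667921 - 391536*√2717/21465667921 ≈ -0.22365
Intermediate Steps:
U(B, d) = -⅔ + √(B + B²) (U(B, d) = -⅔ + √(B*B + B) = -⅔ + √(B² + B) = -⅔ + √(B + B²))
S(N, F) = 5 (S(N, F) = N + (5 - N) = 5)
(S(-59, -131) - 1553*(-7))/(-48837 + U(-209, -14)) = (5 - 1553*(-7))/(-48837 + (-⅔ + √(-209*(1 - 209)))) = (5 + 10871)/(-48837 + (-⅔ + √(-209*(-208)))) = 10876/(-48837 + (-⅔ + √43472)) = 10876/(-48837 + (-⅔ + 4*√2717)) = 10876/(-146513/3 + 4*√2717)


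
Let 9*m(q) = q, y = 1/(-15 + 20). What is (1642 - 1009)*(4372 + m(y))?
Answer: 41512351/15 ≈ 2.7675e+6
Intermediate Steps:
y = 1/5 ≈ 0.20000
m(q) = q/9
(1642 - 1009)*(4372 + m(y)) = (1642 - 1009)*(4372 + (1/9)*(1/5)) = 633*(4372 + 1/45) = 633*(196741/45) = 41512351/15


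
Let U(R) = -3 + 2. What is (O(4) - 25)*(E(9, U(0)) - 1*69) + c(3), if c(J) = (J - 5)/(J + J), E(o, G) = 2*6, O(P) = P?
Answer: 3590/3 ≈ 1196.7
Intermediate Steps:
U(R) = -1
E(o, G) = 12
c(J) = (-5 + J)/(2*J) (c(J) = (-5 + J)/((2*J)) = (-5 + J)*(1/(2*J)) = (-5 + J)/(2*J))
(O(4) - 25)*(E(9, U(0)) - 1*69) + c(3) = (4 - 25)*(12 - 1*69) + (½)*(-5 + 3)/3 = -21*(12 - 69) + (½)*(⅓)*(-2) = -21*(-57) - ⅓ = 1197 - ⅓ = 3590/3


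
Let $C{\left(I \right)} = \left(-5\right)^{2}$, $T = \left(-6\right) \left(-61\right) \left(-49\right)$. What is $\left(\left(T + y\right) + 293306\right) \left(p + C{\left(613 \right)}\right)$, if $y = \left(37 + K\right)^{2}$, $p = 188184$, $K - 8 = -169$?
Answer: $54721390332$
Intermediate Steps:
$K = -161$ ($K = 8 - 169 = -161$)
$T = -17934$ ($T = 366 \left(-49\right) = -17934$)
$y = 15376$ ($y = \left(37 - 161\right)^{2} = \left(-124\right)^{2} = 15376$)
$C{\left(I \right)} = 25$
$\left(\left(T + y\right) + 293306\right) \left(p + C{\left(613 \right)}\right) = \left(\left(-17934 + 15376\right) + 293306\right) \left(188184 + 25\right) = \left(-2558 + 293306\right) 188209 = 290748 \cdot 188209 = 54721390332$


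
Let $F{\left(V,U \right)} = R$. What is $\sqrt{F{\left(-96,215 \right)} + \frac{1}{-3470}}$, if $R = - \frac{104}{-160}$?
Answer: $\frac{3 \sqrt{869235}}{3470} \approx 0.80605$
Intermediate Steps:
$R = \frac{13}{20}$ ($R = \left(-104\right) \left(- \frac{1}{160}\right) = \frac{13}{20} \approx 0.65$)
$F{\left(V,U \right)} = \frac{13}{20}$
$\sqrt{F{\left(-96,215 \right)} + \frac{1}{-3470}} = \sqrt{\frac{13}{20} + \frac{1}{-3470}} = \sqrt{\frac{13}{20} - \frac{1}{3470}} = \sqrt{\frac{4509}{6940}} = \frac{3 \sqrt{869235}}{3470}$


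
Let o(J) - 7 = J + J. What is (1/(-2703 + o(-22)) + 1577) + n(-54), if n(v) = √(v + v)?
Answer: 4320979/2740 + 6*I*√3 ≈ 1577.0 + 10.392*I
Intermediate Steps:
n(v) = √2*√v (n(v) = √(2*v) = √2*√v)
o(J) = 7 + 2*J (o(J) = 7 + (J + J) = 7 + 2*J)
(1/(-2703 + o(-22)) + 1577) + n(-54) = (1/(-2703 + (7 + 2*(-22))) + 1577) + √2*√(-54) = (1/(-2703 + (7 - 44)) + 1577) + √2*(3*I*√6) = (1/(-2703 - 37) + 1577) + 6*I*√3 = (1/(-2740) + 1577) + 6*I*√3 = (-1/2740 + 1577) + 6*I*√3 = 4320979/2740 + 6*I*√3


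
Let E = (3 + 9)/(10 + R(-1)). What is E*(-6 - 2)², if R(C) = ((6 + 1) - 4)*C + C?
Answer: 128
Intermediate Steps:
R(C) = 4*C (R(C) = (7 - 4)*C + C = 3*C + C = 4*C)
E = 2 (E = (3 + 9)/(10 + 4*(-1)) = 12/(10 - 4) = 12/6 = 12*(⅙) = 2)
E*(-6 - 2)² = 2*(-6 - 2)² = 2*(-8)² = 2*64 = 128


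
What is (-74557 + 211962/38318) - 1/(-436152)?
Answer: -36645275066665/491543304 ≈ -74552.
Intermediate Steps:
(-74557 + 211962/38318) - 1/(-436152) = (-74557 + 211962*(1/38318)) - 1*(-1/436152) = (-74557 + 105981/19159) + 1/436152 = -1428331582/19159 + 1/436152 = -36645275066665/491543304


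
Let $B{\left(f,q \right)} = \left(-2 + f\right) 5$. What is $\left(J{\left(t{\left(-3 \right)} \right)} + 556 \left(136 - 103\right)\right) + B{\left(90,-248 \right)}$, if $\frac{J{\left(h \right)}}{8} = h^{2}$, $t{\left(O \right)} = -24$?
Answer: $23396$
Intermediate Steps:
$B{\left(f,q \right)} = -10 + 5 f$
$J{\left(h \right)} = 8 h^{2}$
$\left(J{\left(t{\left(-3 \right)} \right)} + 556 \left(136 - 103\right)\right) + B{\left(90,-248 \right)} = \left(8 \left(-24\right)^{2} + 556 \left(136 - 103\right)\right) + \left(-10 + 5 \cdot 90\right) = \left(8 \cdot 576 + 556 \cdot 33\right) + \left(-10 + 450\right) = \left(4608 + 18348\right) + 440 = 22956 + 440 = 23396$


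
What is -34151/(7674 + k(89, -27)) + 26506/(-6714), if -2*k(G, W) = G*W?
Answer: -154847939/19863369 ≈ -7.7957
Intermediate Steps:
k(G, W) = -G*W/2
-34151/(7674 + k(89, -27)) + 26506/(-6714) = -34151/(7674 - ½*89*(-27)) + 26506/(-6714) = -34151/(7674 + 2403/2) + 26506*(-1/6714) = -34151/17751/2 - 13253/3357 = -34151*2/17751 - 13253/3357 = -68302/17751 - 13253/3357 = -154847939/19863369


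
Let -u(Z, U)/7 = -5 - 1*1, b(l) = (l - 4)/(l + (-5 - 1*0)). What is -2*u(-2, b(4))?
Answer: -84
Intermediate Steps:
b(l) = (-4 + l)/(-5 + l) (b(l) = (-4 + l)/(l + (-5 + 0)) = (-4 + l)/(l - 5) = (-4 + l)/(-5 + l))
u(Z, U) = 42 (u(Z, U) = -7*(-5 - 1*1) = -7*(-5 - 1) = -7*(-6) = 42)
-2*u(-2, b(4)) = -2*42 = -84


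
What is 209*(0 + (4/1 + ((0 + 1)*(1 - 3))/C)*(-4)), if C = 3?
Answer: -8360/3 ≈ -2786.7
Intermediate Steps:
209*(0 + (4/1 + ((0 + 1)*(1 - 3))/C)*(-4)) = 209*(0 + (4/1 + ((0 + 1)*(1 - 3))/3)*(-4)) = 209*(0 + (4*1 + (1*(-2))*(⅓))*(-4)) = 209*(0 + (4 - 2*⅓)*(-4)) = 209*(0 + (4 - ⅔)*(-4)) = 209*(0 + (10/3)*(-4)) = 209*(0 - 40/3) = 209*(-40/3) = -8360/3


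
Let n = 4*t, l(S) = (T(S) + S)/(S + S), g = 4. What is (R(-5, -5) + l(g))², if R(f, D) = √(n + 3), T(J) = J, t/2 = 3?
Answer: 28 + 6*√3 ≈ 38.392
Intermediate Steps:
t = 6 (t = 2*3 = 6)
l(S) = 1 (l(S) = (S + S)/(S + S) = (2*S)/((2*S)) = (2*S)*(1/(2*S)) = 1)
n = 24 (n = 4*6 = 24)
R(f, D) = 3*√3 (R(f, D) = √(24 + 3) = √27 = 3*√3)
(R(-5, -5) + l(g))² = (3*√3 + 1)² = (1 + 3*√3)²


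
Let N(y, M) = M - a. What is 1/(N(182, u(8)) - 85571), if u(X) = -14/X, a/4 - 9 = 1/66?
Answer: -132/11300363 ≈ -1.1681e-5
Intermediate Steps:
a = 1190/33 (a = 36 + 4/66 = 36 + 4*(1/66) = 36 + 2/33 = 1190/33 ≈ 36.061)
N(y, M) = -1190/33 + M (N(y, M) = M - 1*1190/33 = M - 1190/33 = -1190/33 + M)
1/(N(182, u(8)) - 85571) = 1/((-1190/33 - 14/8) - 85571) = 1/((-1190/33 - 14*⅛) - 85571) = 1/((-1190/33 - 7/4) - 85571) = 1/(-4991/132 - 85571) = 1/(-11300363/132) = -132/11300363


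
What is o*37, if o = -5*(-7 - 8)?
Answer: 2775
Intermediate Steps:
o = 75 (o = -5*(-15) = 75)
o*37 = 75*37 = 2775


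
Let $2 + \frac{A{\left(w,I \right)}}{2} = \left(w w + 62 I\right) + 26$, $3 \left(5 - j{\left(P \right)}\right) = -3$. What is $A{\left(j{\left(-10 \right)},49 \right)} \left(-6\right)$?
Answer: $-37176$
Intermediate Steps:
$j{\left(P \right)} = 6$ ($j{\left(P \right)} = 5 - -1 = 5 + 1 = 6$)
$A{\left(w,I \right)} = 48 + 2 w^{2} + 124 I$ ($A{\left(w,I \right)} = -4 + 2 \left(\left(w w + 62 I\right) + 26\right) = -4 + 2 \left(\left(w^{2} + 62 I\right) + 26\right) = -4 + 2 \left(26 + w^{2} + 62 I\right) = -4 + \left(52 + 2 w^{2} + 124 I\right) = 48 + 2 w^{2} + 124 I$)
$A{\left(j{\left(-10 \right)},49 \right)} \left(-6\right) = \left(48 + 2 \cdot 6^{2} + 124 \cdot 49\right) \left(-6\right) = \left(48 + 2 \cdot 36 + 6076\right) \left(-6\right) = \left(48 + 72 + 6076\right) \left(-6\right) = 6196 \left(-6\right) = -37176$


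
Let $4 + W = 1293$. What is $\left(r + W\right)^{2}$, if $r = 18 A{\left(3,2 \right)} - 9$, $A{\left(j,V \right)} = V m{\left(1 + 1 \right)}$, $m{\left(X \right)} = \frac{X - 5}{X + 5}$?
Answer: $\frac{78357904}{49} \approx 1.5991 \cdot 10^{6}$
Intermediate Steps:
$m{\left(X \right)} = \frac{-5 + X}{5 + X}$
$W = 1289$ ($W = -4 + 1293 = 1289$)
$A{\left(j,V \right)} = - \frac{3 V}{7}$ ($A{\left(j,V \right)} = V \frac{-5 + \left(1 + 1\right)}{5 + \left(1 + 1\right)} = V \frac{-5 + 2}{5 + 2} = V \frac{1}{7} \left(-3\right) = V \left(- \frac{3}{7}\right) = - \frac{3 V}{7}$)
$r = - \frac{171}{7}$ ($r = 18 \left(\left(- \frac{3}{7}\right) 2\right) - 9 = 18 \left(- \frac{6}{7}\right) - 9 = - \frac{108}{7} - 9 = - \frac{171}{7} \approx -24.429$)
$\left(r + W\right)^{2} = \left(- \frac{171}{7} + 1289\right)^{2} = \left(\frac{8852}{7}\right)^{2} = \frac{78357904}{49}$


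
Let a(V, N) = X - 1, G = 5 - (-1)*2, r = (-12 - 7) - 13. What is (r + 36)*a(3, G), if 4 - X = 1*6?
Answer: -12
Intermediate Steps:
X = -2 (X = 4 - 6 = -2)
r = -32 (r = -19 - 13 = -32)
G = 7 (G = 5 - 1*(-2) = 5 + 2 = 7)
a(V, N) = -3 (a(V, N) = -2 - 1 = -3)
(r + 36)*a(3, G) = (-32 + 36)*(-3) = 4*(-3) = -12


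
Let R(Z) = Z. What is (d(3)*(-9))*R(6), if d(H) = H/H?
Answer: -54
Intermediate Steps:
d(H) = 1
(d(3)*(-9))*R(6) = (1*(-9))*6 = -9*6 = -54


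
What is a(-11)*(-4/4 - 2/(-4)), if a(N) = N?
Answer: 11/2 ≈ 5.5000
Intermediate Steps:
a(-11)*(-4/4 - 2/(-4)) = -11*(-4/4 - 2/(-4)) = -11*(-4*¼ - 2*(-¼)) = -11*(-1 + ½) = -11*(-½) = 11/2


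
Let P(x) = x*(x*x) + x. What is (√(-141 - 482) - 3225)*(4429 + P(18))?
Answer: -33149775 + 10279*I*√623 ≈ -3.315e+7 + 2.5656e+5*I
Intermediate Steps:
P(x) = x + x³ (P(x) = x*x² + x = x³ + x = x + x³)
(√(-141 - 482) - 3225)*(4429 + P(18)) = (√(-141 - 482) - 3225)*(4429 + (18 + 18³)) = (√(-623) - 3225)*(4429 + (18 + 5832)) = (I*√623 - 3225)*(4429 + 5850) = (-3225 + I*√623)*10279 = -33149775 + 10279*I*√623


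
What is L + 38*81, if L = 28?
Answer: 3106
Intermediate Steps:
L + 38*81 = 28 + 38*81 = 28 + 3078 = 3106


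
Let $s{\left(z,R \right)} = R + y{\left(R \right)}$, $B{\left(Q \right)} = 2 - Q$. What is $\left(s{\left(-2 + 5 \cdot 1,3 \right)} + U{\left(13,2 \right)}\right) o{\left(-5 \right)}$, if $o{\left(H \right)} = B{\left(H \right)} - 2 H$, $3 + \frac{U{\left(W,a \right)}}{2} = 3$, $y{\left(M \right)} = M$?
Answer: $102$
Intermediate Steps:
$U{\left(W,a \right)} = 0$ ($U{\left(W,a \right)} = -6 + 2 \cdot 3 = -6 + 6 = 0$)
$o{\left(H \right)} = 2 - 3 H$ ($o{\left(H \right)} = \left(2 - H\right) - 2 H = 2 - 3 H$)
$s{\left(z,R \right)} = 2 R$ ($s{\left(z,R \right)} = R + R = 2 R$)
$\left(s{\left(-2 + 5 \cdot 1,3 \right)} + U{\left(13,2 \right)}\right) o{\left(-5 \right)} = \left(2 \cdot 3 + 0\right) \left(2 - -15\right) = \left(6 + 0\right) \left(2 + 15\right) = 6 \cdot 17 = 102$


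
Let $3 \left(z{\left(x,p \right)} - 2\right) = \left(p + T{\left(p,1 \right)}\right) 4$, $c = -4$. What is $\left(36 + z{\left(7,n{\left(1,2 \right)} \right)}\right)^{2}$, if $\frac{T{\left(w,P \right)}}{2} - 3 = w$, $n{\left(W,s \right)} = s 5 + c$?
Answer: $4900$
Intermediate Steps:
$n{\left(W,s \right)} = -4 + 5 s$ ($n{\left(W,s \right)} = s 5 - 4 = 5 s - 4 = -4 + 5 s$)
$T{\left(w,P \right)} = 6 + 2 w$
$z{\left(x,p \right)} = 10 + 4 p$ ($z{\left(x,p \right)} = 2 + \frac{\left(p + \left(6 + 2 p\right)\right) 4}{3} = 2 + \frac{\left(6 + 3 p\right) 4}{3} = 2 + \frac{24 + 12 p}{3} = 2 + \left(8 + 4 p\right) = 10 + 4 p$)
$\left(36 + z{\left(7,n{\left(1,2 \right)} \right)}\right)^{2} = \left(36 + \left(10 + 4 \left(-4 + 5 \cdot 2\right)\right)\right)^{2} = \left(36 + \left(10 + 4 \left(-4 + 10\right)\right)\right)^{2} = \left(36 + \left(10 + 4 \cdot 6\right)\right)^{2} = \left(36 + \left(10 + 24\right)\right)^{2} = \left(36 + 34\right)^{2} = 70^{2} = 4900$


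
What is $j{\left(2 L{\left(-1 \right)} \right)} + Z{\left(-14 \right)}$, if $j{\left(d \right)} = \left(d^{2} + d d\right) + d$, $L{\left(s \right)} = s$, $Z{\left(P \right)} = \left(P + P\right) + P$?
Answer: $-36$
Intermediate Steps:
$Z{\left(P \right)} = 3 P$ ($Z{\left(P \right)} = 2 P + P = 3 P$)
$j{\left(d \right)} = d + 2 d^{2}$ ($j{\left(d \right)} = \left(d^{2} + d^{2}\right) + d = 2 d^{2} + d = d + 2 d^{2}$)
$j{\left(2 L{\left(-1 \right)} \right)} + Z{\left(-14 \right)} = 2 \left(-1\right) \left(1 + 2 \cdot 2 \left(-1\right)\right) + 3 \left(-14\right) = - 2 \left(1 + 2 \left(-2\right)\right) - 42 = - 2 \left(1 - 4\right) - 42 = \left(-2\right) \left(-3\right) - 42 = 6 - 42 = -36$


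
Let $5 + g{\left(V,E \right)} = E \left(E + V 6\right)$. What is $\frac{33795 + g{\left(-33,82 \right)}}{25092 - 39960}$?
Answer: $- \frac{12139}{7434} \approx -1.6329$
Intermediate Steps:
$g{\left(V,E \right)} = -5 + E \left(E + 6 V\right)$ ($g{\left(V,E \right)} = -5 + E \left(E + V 6\right) = -5 + E \left(E + 6 V\right)$)
$\frac{33795 + g{\left(-33,82 \right)}}{25092 - 39960} = \frac{33795 + \left(-5 + 82^{2} + 6 \cdot 82 \left(-33\right)\right)}{25092 - 39960} = \frac{33795 - 9517}{-14868} = \left(33795 - 9517\right) \left(- \frac{1}{14868}\right) = 24278 \left(- \frac{1}{14868}\right) = - \frac{12139}{7434}$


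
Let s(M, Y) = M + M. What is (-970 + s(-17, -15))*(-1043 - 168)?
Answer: 1215844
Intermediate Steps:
s(M, Y) = 2*M
(-970 + s(-17, -15))*(-1043 - 168) = (-970 + 2*(-17))*(-1043 - 168) = (-970 - 34)*(-1211) = -1004*(-1211) = 1215844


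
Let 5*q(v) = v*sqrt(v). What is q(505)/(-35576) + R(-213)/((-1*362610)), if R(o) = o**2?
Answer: -5041/40290 - 101*sqrt(505)/35576 ≈ -0.18892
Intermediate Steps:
q(v) = v**(3/2)/5 (q(v) = (v*sqrt(v))/5 = v**(3/2)/5)
q(505)/(-35576) + R(-213)/((-1*362610)) = (505**(3/2)/5)/(-35576) + (-213)**2/((-1*362610)) = ((505*sqrt(505))/5)*(-1/35576) + 45369/(-362610) = (101*sqrt(505))*(-1/35576) + 45369*(-1/362610) = -101*sqrt(505)/35576 - 5041/40290 = -5041/40290 - 101*sqrt(505)/35576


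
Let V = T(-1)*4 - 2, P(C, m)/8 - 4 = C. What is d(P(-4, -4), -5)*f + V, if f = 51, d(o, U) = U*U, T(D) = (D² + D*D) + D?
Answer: 1277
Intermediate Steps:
P(C, m) = 32 + 8*C
T(D) = D + 2*D² (T(D) = (D² + D²) + D = 2*D² + D = D + 2*D²)
V = 2 (V = -(1 + 2*(-1))*4 - 2 = -(1 - 2)*4 - 2 = -1*(-1)*4 - 2 = 1*4 - 2 = 4 - 2 = 2)
d(o, U) = U²
d(P(-4, -4), -5)*f + V = (-5)²*51 + 2 = 25*51 + 2 = 1275 + 2 = 1277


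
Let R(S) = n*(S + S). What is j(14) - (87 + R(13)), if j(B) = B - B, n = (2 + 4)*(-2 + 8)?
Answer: -1023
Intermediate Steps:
n = 36 (n = 6*6 = 36)
j(B) = 0
R(S) = 72*S (R(S) = 36*(S + S) = 36*(2*S) = 72*S)
j(14) - (87 + R(13)) = 0 - (87 + 72*13) = 0 - (87 + 936) = 0 - 1*1023 = 0 - 1023 = -1023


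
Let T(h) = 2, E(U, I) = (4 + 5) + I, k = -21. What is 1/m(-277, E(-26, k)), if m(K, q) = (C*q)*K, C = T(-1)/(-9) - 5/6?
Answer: -3/10526 ≈ -0.00028501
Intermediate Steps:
E(U, I) = 9 + I
C = -19/18 (C = 2/(-9) - 5/6 = 2*(-⅑) - 5*⅙ = -2/9 - ⅚ = -19/18 ≈ -1.0556)
m(K, q) = -19*K*q/18 (m(K, q) = (-19*q/18)*K = -19*K*q/18)
1/m(-277, E(-26, k)) = 1/(-19/18*(-277)*(9 - 21)) = 1/(-19/18*(-277)*(-12)) = 1/(-10526/3) = -3/10526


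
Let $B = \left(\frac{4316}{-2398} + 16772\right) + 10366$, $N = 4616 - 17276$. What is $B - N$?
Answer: $\frac{47715644}{1199} \approx 39796.0$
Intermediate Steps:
$N = -12660$ ($N = 4616 - 17276 = -12660$)
$B = \frac{32536304}{1199}$ ($B = \left(4316 \left(- \frac{1}{2398}\right) + 16772\right) + 10366 = \left(- \frac{2158}{1199} + 16772\right) + 10366 = \frac{20107470}{1199} + 10366 = \frac{32536304}{1199} \approx 27136.0$)
$B - N = \frac{32536304}{1199} - -12660 = \frac{32536304}{1199} + 12660 = \frac{47715644}{1199}$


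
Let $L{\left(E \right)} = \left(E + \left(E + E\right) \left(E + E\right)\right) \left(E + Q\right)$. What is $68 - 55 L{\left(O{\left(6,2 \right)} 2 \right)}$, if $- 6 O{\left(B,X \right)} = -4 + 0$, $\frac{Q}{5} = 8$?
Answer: $- \frac{516484}{27} \approx -19129.0$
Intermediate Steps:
$Q = 40$ ($Q = 5 \cdot 8 = 40$)
$O{\left(B,X \right)} = \frac{2}{3}$ ($O{\left(B,X \right)} = - \frac{-4 + 0}{6} = \left(- \frac{1}{6}\right) \left(-4\right) = \frac{2}{3}$)
$L{\left(E \right)} = \left(40 + E\right) \left(E + 4 E^{2}\right)$ ($L{\left(E \right)} = \left(E + \left(E + E\right) \left(E + E\right)\right) \left(E + 40\right) = \left(E + 2 E 2 E\right) \left(40 + E\right) = \left(E + 4 E^{2}\right) \left(40 + E\right) = \left(40 + E\right) \left(E + 4 E^{2}\right)$)
$68 - 55 L{\left(O{\left(6,2 \right)} 2 \right)} = 68 - 55 \cdot \frac{2}{3} \cdot 2 \left(40 + 4 \left(\frac{2}{3} \cdot 2\right)^{2} + 161 \cdot \frac{2}{3} \cdot 2\right) = 68 - 55 \frac{4 \left(40 + 4 \left(\frac{4}{3}\right)^{2} + 161 \cdot \frac{4}{3}\right)}{3} = 68 - 55 \frac{4 \left(40 + 4 \cdot \frac{16}{9} + \frac{644}{3}\right)}{3} = 68 - 55 \frac{4 \left(40 + \frac{64}{9} + \frac{644}{3}\right)}{3} = 68 - 55 \cdot \frac{4}{3} \cdot \frac{2356}{9} = 68 - \frac{518320}{27} = - \frac{516484}{27}$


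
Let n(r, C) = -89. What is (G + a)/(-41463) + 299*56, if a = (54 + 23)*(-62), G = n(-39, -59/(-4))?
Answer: 231420445/13821 ≈ 16744.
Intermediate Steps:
G = -89
a = -4774 (a = 77*(-62) = -4774)
(G + a)/(-41463) + 299*56 = (-89 - 4774)/(-41463) + 299*56 = -4863*(-1/41463) + 16744 = 1621/13821 + 16744 = 231420445/13821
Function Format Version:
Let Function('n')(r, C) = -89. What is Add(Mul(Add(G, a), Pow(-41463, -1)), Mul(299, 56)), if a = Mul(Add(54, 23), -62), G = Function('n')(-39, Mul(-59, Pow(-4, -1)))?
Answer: Rational(231420445, 13821) ≈ 16744.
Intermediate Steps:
G = -89
a = -4774 (a = Mul(77, -62) = -4774)
Add(Mul(Add(G, a), Pow(-41463, -1)), Mul(299, 56)) = Add(Mul(Add(-89, -4774), Pow(-41463, -1)), Mul(299, 56)) = Add(Mul(-4863, Rational(-1, 41463)), 16744) = Add(Rational(1621, 13821), 16744) = Rational(231420445, 13821)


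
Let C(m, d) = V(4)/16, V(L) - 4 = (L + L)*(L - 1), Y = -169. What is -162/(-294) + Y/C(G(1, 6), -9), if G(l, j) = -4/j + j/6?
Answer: -4705/49 ≈ -96.020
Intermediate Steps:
V(L) = 4 + 2*L*(-1 + L) (V(L) = 4 + (L + L)*(L - 1) = 4 + (2*L)*(-1 + L) = 4 + 2*L*(-1 + L))
G(l, j) = -4/j + j/6 (G(l, j) = -4/j + j*(⅙) = -4/j + j/6)
C(m, d) = 7/4 (C(m, d) = (4 - 2*4 + 2*4²)/16 = (4 - 8 + 2*16)*(1/16) = (4 - 8 + 32)*(1/16) = 28*(1/16) = 7/4)
-162/(-294) + Y/C(G(1, 6), -9) = -162/(-294) - 169/7/4 = -162*(-1/294) - 169*4/7 = 27/49 - 676/7 = -4705/49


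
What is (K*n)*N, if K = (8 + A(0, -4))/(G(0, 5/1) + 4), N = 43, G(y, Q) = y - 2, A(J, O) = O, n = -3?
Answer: -258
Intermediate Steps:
G(y, Q) = -2 + y
K = 2 (K = (8 - 4)/((-2 + 0) + 4) = 4/(-2 + 4) = 4/2 = 4*(½) = 2)
(K*n)*N = (2*(-3))*43 = -6*43 = -258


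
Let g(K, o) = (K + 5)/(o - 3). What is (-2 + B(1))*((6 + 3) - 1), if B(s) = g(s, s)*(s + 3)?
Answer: -112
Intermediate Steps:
g(K, o) = (5 + K)/(-3 + o)
B(s) = (3 + s)*(5 + s)/(-3 + s) (B(s) = ((5 + s)/(-3 + s))*(s + 3) = ((5 + s)/(-3 + s))*(3 + s) = (3 + s)*(5 + s)/(-3 + s))
(-2 + B(1))*((6 + 3) - 1) = (-2 + (3 + 1)*(5 + 1)/(-3 + 1))*((6 + 3) - 1) = (-2 + 4*6/(-2))*(9 - 1) = (-2 - ½*4*6)*8 = (-2 - 12)*8 = -14*8 = -112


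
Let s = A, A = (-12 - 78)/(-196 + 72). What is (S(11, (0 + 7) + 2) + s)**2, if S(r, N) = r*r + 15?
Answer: 71859529/3844 ≈ 18694.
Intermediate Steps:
S(r, N) = 15 + r**2 (S(r, N) = r**2 + 15 = 15 + r**2)
A = 45/62 (A = -90/(-124) = -90*(-1/124) = 45/62 ≈ 0.72581)
s = 45/62 ≈ 0.72581
(S(11, (0 + 7) + 2) + s)**2 = ((15 + 11**2) + 45/62)**2 = ((15 + 121) + 45/62)**2 = (136 + 45/62)**2 = (8477/62)**2 = 71859529/3844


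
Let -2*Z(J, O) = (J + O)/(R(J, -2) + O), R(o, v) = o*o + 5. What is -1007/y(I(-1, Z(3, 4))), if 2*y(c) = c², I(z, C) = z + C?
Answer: -2610144/1849 ≈ -1411.7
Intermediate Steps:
R(o, v) = 5 + o² (R(o, v) = o² + 5 = 5 + o²)
Z(J, O) = -(J + O)/(2*(5 + O + J²)) (Z(J, O) = -(J + O)/(2*((5 + J²) + O)) = -(J + O)/(2*(5 + O + J²)))
I(z, C) = C + z
y(c) = c²/2
-1007/y(I(-1, Z(3, 4))) = -1007*2/((-1*3 - 1*4)/(2*(5 + 4 + 3²)) - 1)² = -1007*2/((-3 - 4)/(2*(5 + 4 + 9)) - 1)² = -1007*2/((½)*(-7)/18 - 1)² = -1007*2/((½)*(1/18)*(-7) - 1)² = -1007*2/(-7/36 - 1)² = -1007/((-43/36)²/2) = -1007/((½)*(1849/1296)) = -1007/1849/2592 = -1007*2592/1849 = -2610144/1849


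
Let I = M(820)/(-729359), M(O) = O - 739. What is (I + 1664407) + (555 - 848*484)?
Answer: 915002746189/729359 ≈ 1.2545e+6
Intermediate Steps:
M(O) = -739 + O
I = -81/729359 (I = (-739 + 820)/(-729359) = 81*(-1/729359) = -81/729359 ≈ -0.00011106)
(I + 1664407) + (555 - 848*484) = (-81/729359 + 1664407) + (555 - 848*484) = 1213950225032/729359 + (555 - 410432) = 1213950225032/729359 - 409877 = 915002746189/729359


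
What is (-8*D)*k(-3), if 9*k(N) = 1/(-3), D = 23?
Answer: 184/27 ≈ 6.8148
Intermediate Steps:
k(N) = -1/27 (k(N) = (⅑)/(-3) = (⅑)*(-⅓) = -1/27)
(-8*D)*k(-3) = -8*23*(-1/27) = -184*(-1/27) = 184/27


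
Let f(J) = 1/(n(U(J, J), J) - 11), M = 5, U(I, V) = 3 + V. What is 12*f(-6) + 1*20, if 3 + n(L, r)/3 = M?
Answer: 88/5 ≈ 17.600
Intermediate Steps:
n(L, r) = 6 (n(L, r) = -9 + 3*5 = -9 + 15 = 6)
f(J) = -⅕ (f(J) = 1/(6 - 11) = 1/(-5) = -⅕)
12*f(-6) + 1*20 = 12*(-⅕) + 1*20 = -12/5 + 20 = 88/5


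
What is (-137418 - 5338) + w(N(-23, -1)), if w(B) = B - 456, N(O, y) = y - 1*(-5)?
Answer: -143208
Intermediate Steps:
N(O, y) = 5 + y (N(O, y) = y + 5 = 5 + y)
w(B) = -456 + B
(-137418 - 5338) + w(N(-23, -1)) = (-137418 - 5338) + (-456 + (5 - 1)) = -142756 + (-456 + 4) = -142756 - 452 = -143208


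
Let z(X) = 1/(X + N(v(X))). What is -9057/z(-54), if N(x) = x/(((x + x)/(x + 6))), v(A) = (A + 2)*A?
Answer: -12254121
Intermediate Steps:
v(A) = A*(2 + A) (v(A) = (2 + A)*A = A*(2 + A))
N(x) = 3 + x/2 (N(x) = x/(((2*x)/(6 + x))) = x/((2*x/(6 + x))) = x*((6 + x)/(2*x)) = 3 + x/2)
z(X) = 1/(3 + X + X*(2 + X)/2) (z(X) = 1/(X + (3 + (X*(2 + X))/2)) = 1/(X + (3 + X*(2 + X)/2)) = 1/(3 + X + X*(2 + X)/2))
-9057/z(-54) = -9057/(2/(6 + (-54)**2 + 4*(-54))) = -9057/(2/(6 + 2916 - 216)) = -9057/(2/2706) = -9057/(2*(1/2706)) = -9057/1/1353 = -9057*1353 = -12254121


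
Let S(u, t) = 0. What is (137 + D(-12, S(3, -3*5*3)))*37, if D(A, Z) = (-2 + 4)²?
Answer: 5217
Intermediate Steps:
D(A, Z) = 4 (D(A, Z) = 2² = 4)
(137 + D(-12, S(3, -3*5*3)))*37 = (137 + 4)*37 = 141*37 = 5217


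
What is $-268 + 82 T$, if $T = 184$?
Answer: $14820$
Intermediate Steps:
$-268 + 82 T = -268 + 82 \cdot 184 = -268 + 15088 = 14820$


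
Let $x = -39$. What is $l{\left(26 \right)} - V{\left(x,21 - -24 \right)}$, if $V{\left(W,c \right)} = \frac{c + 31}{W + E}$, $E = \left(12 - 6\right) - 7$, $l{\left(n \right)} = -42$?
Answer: $- \frac{401}{10} \approx -40.1$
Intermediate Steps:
$E = -1$ ($E = 6 - 7 = -1$)
$V{\left(W,c \right)} = \frac{31 + c}{-1 + W}$ ($V{\left(W,c \right)} = \frac{c + 31}{W - 1} = \frac{31 + c}{-1 + W}$)
$l{\left(26 \right)} - V{\left(x,21 - -24 \right)} = -42 - \frac{31 + \left(21 - -24\right)}{-1 - 39} = -42 - \frac{31 + \left(21 + 24\right)}{-40} = -42 - - \frac{31 + 45}{40} = -42 - \left(- \frac{1}{40}\right) 76 = -42 - - \frac{19}{10} = -42 + \frac{19}{10} = - \frac{401}{10}$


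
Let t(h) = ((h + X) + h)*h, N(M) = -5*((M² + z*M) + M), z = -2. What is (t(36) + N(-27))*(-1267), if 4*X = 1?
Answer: 1493793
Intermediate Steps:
X = ¼ (X = (¼)*1 = ¼ ≈ 0.25000)
N(M) = -5*M² + 5*M (N(M) = -5*((M² - 2*M) + M) = -5*(M² - M) = -5*M² + 5*M)
t(h) = h*(¼ + 2*h) (t(h) = ((h + ¼) + h)*h = ((¼ + h) + h)*h = (¼ + 2*h)*h = h*(¼ + 2*h))
(t(36) + N(-27))*(-1267) = ((¼)*36*(1 + 8*36) + 5*(-27)*(1 - 1*(-27)))*(-1267) = ((¼)*36*(1 + 288) + 5*(-27)*(1 + 27))*(-1267) = ((¼)*36*289 + 5*(-27)*28)*(-1267) = (2601 - 3780)*(-1267) = -1179*(-1267) = 1493793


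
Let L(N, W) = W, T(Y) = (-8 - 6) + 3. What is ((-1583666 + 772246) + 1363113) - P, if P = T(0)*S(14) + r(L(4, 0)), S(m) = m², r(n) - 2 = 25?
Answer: 553822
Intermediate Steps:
T(Y) = -11 (T(Y) = -14 + 3 = -11)
r(n) = 27 (r(n) = 2 + 25 = 27)
P = -2129 (P = -11*14² + 27 = -11*196 + 27 = -2156 + 27 = -2129)
((-1583666 + 772246) + 1363113) - P = ((-1583666 + 772246) + 1363113) - 1*(-2129) = (-811420 + 1363113) + 2129 = 551693 + 2129 = 553822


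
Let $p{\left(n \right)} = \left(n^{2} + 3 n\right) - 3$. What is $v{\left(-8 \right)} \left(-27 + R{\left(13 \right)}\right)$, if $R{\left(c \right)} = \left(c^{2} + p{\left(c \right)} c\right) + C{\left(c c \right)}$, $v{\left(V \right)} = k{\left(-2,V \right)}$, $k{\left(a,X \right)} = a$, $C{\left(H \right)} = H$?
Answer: $-5952$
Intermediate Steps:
$p{\left(n \right)} = -3 + n^{2} + 3 n$
$v{\left(V \right)} = -2$
$R{\left(c \right)} = 2 c^{2} + c \left(-3 + c^{2} + 3 c\right)$ ($R{\left(c \right)} = \left(c^{2} + \left(-3 + c^{2} + 3 c\right) c\right) + c c = \left(c^{2} + c \left(-3 + c^{2} + 3 c\right)\right) + c^{2} = 2 c^{2} + c \left(-3 + c^{2} + 3 c\right)$)
$v{\left(-8 \right)} \left(-27 + R{\left(13 \right)}\right) = - 2 \left(-27 + 13 \left(-3 + 13^{2} + 5 \cdot 13\right)\right) = - 2 \left(-27 + 13 \left(-3 + 169 + 65\right)\right) = - 2 \left(-27 + 13 \cdot 231\right) = - 2 \left(-27 + 3003\right) = \left(-2\right) 2976 = -5952$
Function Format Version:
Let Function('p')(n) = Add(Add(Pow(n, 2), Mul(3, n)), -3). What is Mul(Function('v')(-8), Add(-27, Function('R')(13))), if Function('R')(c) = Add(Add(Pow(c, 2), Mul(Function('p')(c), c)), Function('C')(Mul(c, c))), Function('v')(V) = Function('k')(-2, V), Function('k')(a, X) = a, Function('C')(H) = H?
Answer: -5952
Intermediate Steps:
Function('p')(n) = Add(-3, Pow(n, 2), Mul(3, n))
Function('v')(V) = -2
Function('R')(c) = Add(Mul(2, Pow(c, 2)), Mul(c, Add(-3, Pow(c, 2), Mul(3, c)))) (Function('R')(c) = Add(Add(Pow(c, 2), Mul(Add(-3, Pow(c, 2), Mul(3, c)), c)), Mul(c, c)) = Add(Add(Pow(c, 2), Mul(c, Add(-3, Pow(c, 2), Mul(3, c)))), Pow(c, 2)) = Add(Mul(2, Pow(c, 2)), Mul(c, Add(-3, Pow(c, 2), Mul(3, c)))))
Mul(Function('v')(-8), Add(-27, Function('R')(13))) = Mul(-2, Add(-27, Mul(13, Add(-3, Pow(13, 2), Mul(5, 13))))) = Mul(-2, Add(-27, Mul(13, Add(-3, 169, 65)))) = Mul(-2, Add(-27, Mul(13, 231))) = Mul(-2, Add(-27, 3003)) = Mul(-2, 2976) = -5952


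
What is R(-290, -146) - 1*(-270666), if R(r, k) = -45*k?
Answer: 277236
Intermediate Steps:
R(-290, -146) - 1*(-270666) = -45*(-146) - 1*(-270666) = 6570 + 270666 = 277236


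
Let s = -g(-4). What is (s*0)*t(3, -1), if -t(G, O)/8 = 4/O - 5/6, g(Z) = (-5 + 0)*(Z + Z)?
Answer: 0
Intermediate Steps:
g(Z) = -10*Z
t(G, O) = 20/3 - 32/O (t(G, O) = -8*(4/O - 5/6) = -8*(4/O - 5*⅙) = -8*(4/O - ⅚) = -8*(-⅚ + 4/O) = 20/3 - 32/O)
s = -40 (s = -(-10)*(-4) = -1*40 = -40)
(s*0)*t(3, -1) = (-40*0)*(20/3 - 32/(-1)) = 0*(20/3 - 32*(-1)) = 0*(20/3 + 32) = 0*(116/3) = 0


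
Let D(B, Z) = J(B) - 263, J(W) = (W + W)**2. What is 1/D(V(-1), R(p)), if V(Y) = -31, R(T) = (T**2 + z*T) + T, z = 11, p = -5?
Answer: 1/3581 ≈ 0.00027925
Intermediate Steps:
J(W) = 4*W**2 (J(W) = (2*W)**2 = 4*W**2)
R(T) = T**2 + 12*T (R(T) = (T**2 + 11*T) + T = T**2 + 12*T)
D(B, Z) = -263 + 4*B**2 (D(B, Z) = 4*B**2 - 263 = -263 + 4*B**2)
1/D(V(-1), R(p)) = 1/(-263 + 4*(-31)**2) = 1/(-263 + 4*961) = 1/(-263 + 3844) = 1/3581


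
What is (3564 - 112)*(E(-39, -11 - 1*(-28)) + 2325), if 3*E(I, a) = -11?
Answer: 24039728/3 ≈ 8.0132e+6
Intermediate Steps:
E(I, a) = -11/3 (E(I, a) = (1/3)*(-11) = -11/3)
(3564 - 112)*(E(-39, -11 - 1*(-28)) + 2325) = (3564 - 112)*(-11/3 + 2325) = 3452*(6964/3) = 24039728/3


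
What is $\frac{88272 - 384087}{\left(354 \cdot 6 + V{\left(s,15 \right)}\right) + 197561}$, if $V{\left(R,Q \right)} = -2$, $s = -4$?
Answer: $- \frac{98605}{66561} \approx -1.4814$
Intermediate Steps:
$\frac{88272 - 384087}{\left(354 \cdot 6 + V{\left(s,15 \right)}\right) + 197561} = \frac{88272 - 384087}{\left(354 \cdot 6 - 2\right) + 197561} = - \frac{295815}{\left(2124 - 2\right) + 197561} = - \frac{295815}{2122 + 197561} = - \frac{295815}{199683} = \left(-295815\right) \frac{1}{199683} = - \frac{98605}{66561}$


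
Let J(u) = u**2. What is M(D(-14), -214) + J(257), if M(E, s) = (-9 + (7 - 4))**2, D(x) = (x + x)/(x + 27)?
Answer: 66085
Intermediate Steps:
D(x) = 2*x/(27 + x) (D(x) = (2*x)/(27 + x) = 2*x/(27 + x))
M(E, s) = 36 (M(E, s) = (-9 + 3)**2 = (-6)**2 = 36)
M(D(-14), -214) + J(257) = 36 + 257**2 = 36 + 66049 = 66085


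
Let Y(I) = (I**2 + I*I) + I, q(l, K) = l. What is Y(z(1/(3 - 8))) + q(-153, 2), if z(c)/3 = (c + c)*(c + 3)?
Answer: -83613/625 ≈ -133.78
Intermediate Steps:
z(c) = 6*c*(3 + c) (z(c) = 3*((c + c)*(c + 3)) = 3*((2*c)*(3 + c)) = 3*(2*c*(3 + c)) = 6*c*(3 + c))
Y(I) = I + 2*I**2 (Y(I) = (I**2 + I**2) + I = 2*I**2 + I = I + 2*I**2)
Y(z(1/(3 - 8))) + q(-153, 2) = (6*(3 + 1/(3 - 8))/(3 - 8))*(1 + 2*(6*(3 + 1/(3 - 8))/(3 - 8))) - 153 = (6*(3 + 1/(-5))/(-5))*(1 + 2*(6*(3 + 1/(-5))/(-5))) - 153 = (6*(-1/5)*(3 - 1/5))*(1 + 2*(6*(-1/5)*(3 - 1/5))) - 153 = (6*(-1/5)*(14/5))*(1 + 2*(6*(-1/5)*(14/5))) - 153 = -84*(1 + 2*(-84/25))/25 - 153 = -84*(1 - 168/25)/25 - 153 = -84/25*(-143/25) - 153 = 12012/625 - 153 = -83613/625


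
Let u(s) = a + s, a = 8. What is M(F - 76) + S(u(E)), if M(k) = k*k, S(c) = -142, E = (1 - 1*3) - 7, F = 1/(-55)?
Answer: 17051211/3025 ≈ 5636.8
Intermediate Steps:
F = -1/55 ≈ -0.018182
E = -9 (E = (1 - 3) - 7 = -2 - 7 = -9)
u(s) = 8 + s
M(k) = k²
M(F - 76) + S(u(E)) = (-1/55 - 76)² - 142 = (-4181/55)² - 142 = 17480761/3025 - 142 = 17051211/3025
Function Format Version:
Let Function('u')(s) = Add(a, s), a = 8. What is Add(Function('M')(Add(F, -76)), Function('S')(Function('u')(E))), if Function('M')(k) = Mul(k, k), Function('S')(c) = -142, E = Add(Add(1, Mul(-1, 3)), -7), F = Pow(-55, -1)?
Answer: Rational(17051211, 3025) ≈ 5636.8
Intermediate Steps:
F = Rational(-1, 55) ≈ -0.018182
E = -9 (E = Add(Add(1, -3), -7) = Add(-2, -7) = -9)
Function('u')(s) = Add(8, s)
Function('M')(k) = Pow(k, 2)
Add(Function('M')(Add(F, -76)), Function('S')(Function('u')(E))) = Add(Pow(Add(Rational(-1, 55), -76), 2), -142) = Add(Pow(Rational(-4181, 55), 2), -142) = Add(Rational(17480761, 3025), -142) = Rational(17051211, 3025)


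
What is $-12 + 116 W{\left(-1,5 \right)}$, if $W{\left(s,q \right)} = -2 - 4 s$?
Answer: $220$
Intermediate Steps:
$-12 + 116 W{\left(-1,5 \right)} = -12 + 116 \left(-2 - -4\right) = -12 + 116 \left(-2 + 4\right) = -12 + 116 \cdot 2 = -12 + 232 = 220$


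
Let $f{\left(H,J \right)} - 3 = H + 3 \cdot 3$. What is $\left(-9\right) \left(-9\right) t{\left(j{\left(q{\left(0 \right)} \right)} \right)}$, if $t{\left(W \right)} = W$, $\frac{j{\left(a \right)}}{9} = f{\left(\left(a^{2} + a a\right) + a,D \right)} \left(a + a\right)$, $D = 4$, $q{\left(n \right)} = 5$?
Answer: $488430$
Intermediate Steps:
$f{\left(H,J \right)} = 12 + H$ ($f{\left(H,J \right)} = 3 + \left(H + 3 \cdot 3\right) = 3 + \left(H + 9\right) = 3 + \left(9 + H\right) = 12 + H$)
$j{\left(a \right)} = 18 a \left(12 + a + 2 a^{2}\right)$ ($j{\left(a \right)} = 9 \left(12 + \left(\left(a^{2} + a a\right) + a\right)\right) \left(a + a\right) = 9 \left(12 + \left(\left(a^{2} + a^{2}\right) + a\right)\right) 2 a = 9 \left(12 + \left(2 a^{2} + a\right)\right) 2 a = 9 \left(12 + \left(a + 2 a^{2}\right)\right) 2 a = 9 \left(12 + a + 2 a^{2}\right) 2 a = 9 \cdot 2 a \left(12 + a + 2 a^{2}\right) = 18 a \left(12 + a + 2 a^{2}\right)$)
$\left(-9\right) \left(-9\right) t{\left(j{\left(q{\left(0 \right)} \right)} \right)} = \left(-9\right) \left(-9\right) 18 \cdot 5 \left(12 + 5 \left(1 + 2 \cdot 5\right)\right) = 81 \cdot 18 \cdot 5 \left(12 + 5 \left(1 + 10\right)\right) = 81 \cdot 18 \cdot 5 \left(12 + 5 \cdot 11\right) = 81 \cdot 18 \cdot 5 \left(12 + 55\right) = 81 \cdot 18 \cdot 5 \cdot 67 = 81 \cdot 6030 = 488430$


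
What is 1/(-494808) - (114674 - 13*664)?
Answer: -52470429937/494808 ≈ -1.0604e+5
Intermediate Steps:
1/(-494808) - (114674 - 13*664) = -1/494808 - (114674 - 1*8632) = -1/494808 - (114674 - 8632) = -1/494808 - 1*106042 = -1/494808 - 106042 = -52470429937/494808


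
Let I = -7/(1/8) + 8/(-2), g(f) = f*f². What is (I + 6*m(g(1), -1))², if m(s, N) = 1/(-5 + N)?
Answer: 3721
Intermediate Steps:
g(f) = f³
I = -60 (I = -7/⅛ + 8*(-½) = -7*8 - 4 = -56 - 4 = -60)
(I + 6*m(g(1), -1))² = (-60 + 6/(-5 - 1))² = (-60 + 6/(-6))² = (-60 + 6*(-⅙))² = (-60 - 1)² = (-61)² = 3721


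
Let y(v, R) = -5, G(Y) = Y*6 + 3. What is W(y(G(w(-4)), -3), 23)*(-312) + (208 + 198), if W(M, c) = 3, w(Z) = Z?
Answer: -530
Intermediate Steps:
G(Y) = 3 + 6*Y (G(Y) = 6*Y + 3 = 3 + 6*Y)
W(y(G(w(-4)), -3), 23)*(-312) + (208 + 198) = 3*(-312) + (208 + 198) = -936 + 406 = -530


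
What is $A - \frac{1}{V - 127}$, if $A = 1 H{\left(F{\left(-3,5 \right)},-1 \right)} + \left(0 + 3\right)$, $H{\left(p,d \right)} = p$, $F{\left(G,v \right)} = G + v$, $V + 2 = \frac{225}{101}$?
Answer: $\frac{64121}{12804} \approx 5.0079$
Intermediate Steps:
$V = \frac{23}{101}$ ($V = -2 + \frac{225}{101} = \frac{23}{101} \approx 0.22772$)
$A = 5$ ($A = 1 \left(-3 + 5\right) + \left(0 + 3\right) = 1 \cdot 2 + 3 = 2 + 3 = 5$)
$A - \frac{1}{V - 127} = 5 - \frac{1}{\frac{23}{101} - 127} = 5 - \frac{1}{- \frac{12804}{101}} = 5 - - \frac{101}{12804} = 5 + \frac{101}{12804} = \frac{64121}{12804}$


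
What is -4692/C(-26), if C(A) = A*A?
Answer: -1173/169 ≈ -6.9408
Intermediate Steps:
C(A) = A**2
-4692/C(-26) = -4692/((-26)**2) = -4692/676 = -4692*1/676 = -1173/169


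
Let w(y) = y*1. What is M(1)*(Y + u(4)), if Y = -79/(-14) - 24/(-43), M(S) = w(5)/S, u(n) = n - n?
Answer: 18665/602 ≈ 31.005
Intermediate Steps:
w(y) = y
u(n) = 0
M(S) = 5/S
Y = 3733/602 (Y = -79*(-1/14) - 24*(-1/43) = 79/14 + 24/43 = 3733/602 ≈ 6.2010)
M(1)*(Y + u(4)) = (5/1)*(3733/602 + 0) = (5*1)*(3733/602) = 5*(3733/602) = 18665/602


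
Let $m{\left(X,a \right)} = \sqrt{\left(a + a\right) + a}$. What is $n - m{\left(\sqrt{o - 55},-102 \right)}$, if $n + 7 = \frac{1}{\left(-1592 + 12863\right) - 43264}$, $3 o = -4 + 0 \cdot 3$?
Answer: $- \frac{223952}{31993} - 3 i \sqrt{34} \approx -7.0 - 17.493 i$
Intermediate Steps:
$o = - \frac{4}{3}$ ($o = \frac{-4 + 0 \cdot 3}{3} = \frac{-4 + 0}{3} = \frac{1}{3} \left(-4\right) = - \frac{4}{3} \approx -1.3333$)
$m{\left(X,a \right)} = \sqrt{3} \sqrt{a}$ ($m{\left(X,a \right)} = \sqrt{2 a + a} = \sqrt{3 a} = \sqrt{3} \sqrt{a}$)
$n = - \frac{223952}{31993}$ ($n = -7 + \frac{1}{\left(-1592 + 12863\right) - 43264} = -7 + \frac{1}{11271 - 43264} = -7 + \frac{1}{-31993} = -7 - \frac{1}{31993} = - \frac{223952}{31993} \approx -7.0$)
$n - m{\left(\sqrt{o - 55},-102 \right)} = - \frac{223952}{31993} - \sqrt{3} \sqrt{-102} = - \frac{223952}{31993} - \sqrt{3} i \sqrt{102} = - \frac{223952}{31993} - 3 i \sqrt{34}$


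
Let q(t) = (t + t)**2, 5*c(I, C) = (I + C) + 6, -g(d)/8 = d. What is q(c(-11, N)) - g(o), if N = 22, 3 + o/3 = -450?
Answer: -270644/25 ≈ -10826.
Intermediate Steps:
o = -1359 (o = -9 + 3*(-450) = -9 - 1350 = -1359)
g(d) = -8*d
c(I, C) = 6/5 + C/5 + I/5 (c(I, C) = ((I + C) + 6)/5 = ((C + I) + 6)/5 = (6 + C + I)/5 = 6/5 + C/5 + I/5)
q(t) = 4*t**2 (q(t) = (2*t)**2 = 4*t**2)
q(c(-11, N)) - g(o) = 4*(6/5 + (1/5)*22 + (1/5)*(-11))**2 - (-8)*(-1359) = 4*(6/5 + 22/5 - 11/5)**2 - 1*10872 = 4*(17/5)**2 - 10872 = 4*(289/25) - 10872 = 1156/25 - 10872 = -270644/25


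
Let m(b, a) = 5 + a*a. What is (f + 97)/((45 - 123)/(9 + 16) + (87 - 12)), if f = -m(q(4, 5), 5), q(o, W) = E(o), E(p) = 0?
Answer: 1675/1797 ≈ 0.93211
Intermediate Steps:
q(o, W) = 0
m(b, a) = 5 + a²
f = -30 (f = -(5 + 5²) = -(5 + 25) = -1*30 = -30)
(f + 97)/((45 - 123)/(9 + 16) + (87 - 12)) = (-30 + 97)/((45 - 123)/(9 + 16) + (87 - 12)) = 67/(-78/25 + 75) = 67/(1797/25) = 67*(25/1797) = 1675/1797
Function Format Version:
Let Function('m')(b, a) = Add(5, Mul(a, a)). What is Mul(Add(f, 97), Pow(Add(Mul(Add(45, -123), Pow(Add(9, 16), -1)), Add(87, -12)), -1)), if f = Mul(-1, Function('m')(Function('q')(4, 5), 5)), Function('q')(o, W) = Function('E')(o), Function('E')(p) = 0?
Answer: Rational(1675, 1797) ≈ 0.93211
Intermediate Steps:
Function('q')(o, W) = 0
Function('m')(b, a) = Add(5, Pow(a, 2))
f = -30 (f = Mul(-1, Add(5, Pow(5, 2))) = Mul(-1, Add(5, 25)) = Mul(-1, 30) = -30)
Mul(Add(f, 97), Pow(Add(Mul(Add(45, -123), Pow(Add(9, 16), -1)), Add(87, -12)), -1)) = Mul(Add(-30, 97), Pow(Add(Mul(Add(45, -123), Pow(Add(9, 16), -1)), Add(87, -12)), -1)) = Mul(67, Pow(Add(Mul(-78, Pow(25, -1)), 75), -1)) = Mul(67, Pow(Add(Mul(-78, Rational(1, 25)), 75), -1)) = Mul(67, Pow(Add(Rational(-78, 25), 75), -1)) = Mul(67, Pow(Rational(1797, 25), -1)) = Mul(67, Rational(25, 1797)) = Rational(1675, 1797)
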